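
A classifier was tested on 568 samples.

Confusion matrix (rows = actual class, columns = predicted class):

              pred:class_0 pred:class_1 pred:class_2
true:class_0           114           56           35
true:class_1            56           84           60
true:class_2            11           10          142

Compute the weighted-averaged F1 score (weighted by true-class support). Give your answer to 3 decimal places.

0.586

Per-class F1 score (2·TP/(2·TP+FP+FN)):
  class_0: TP=114, FP=56+11=67, FN=56+35=91 → 228/386 = 0.5907
  class_1: TP=84, FP=56+10=66, FN=56+60=116 → 168/350 = 0.4800
  class_2: TP=142, FP=35+60=95, FN=11+10=21 → 284/400 = 0.7100
Weighted-F1 score = Σ (supportᵢ/N)·F1 scoreᵢ with N=568: (205/568)·0.5907 + (200/568)·0.4800 + (163/568)·0.7100 = 0.586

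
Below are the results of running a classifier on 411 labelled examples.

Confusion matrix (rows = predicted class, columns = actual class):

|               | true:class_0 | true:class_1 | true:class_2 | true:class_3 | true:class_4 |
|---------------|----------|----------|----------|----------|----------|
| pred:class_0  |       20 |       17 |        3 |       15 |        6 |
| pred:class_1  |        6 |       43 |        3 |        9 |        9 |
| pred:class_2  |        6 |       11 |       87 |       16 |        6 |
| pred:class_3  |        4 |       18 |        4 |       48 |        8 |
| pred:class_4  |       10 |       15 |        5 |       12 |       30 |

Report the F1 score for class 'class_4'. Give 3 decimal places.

0.458

Take TP from the diagonal, FP from the rest of the 'class_4' prediction marginal, FN from the rest of the 'class_4' actual marginal.
F1 score = 2·TP/(2·TP+FP+FN).
class_4: TP=30, FP=10+15+5+12=42, FN=6+9+6+8=29 → 60/131 = 0.4580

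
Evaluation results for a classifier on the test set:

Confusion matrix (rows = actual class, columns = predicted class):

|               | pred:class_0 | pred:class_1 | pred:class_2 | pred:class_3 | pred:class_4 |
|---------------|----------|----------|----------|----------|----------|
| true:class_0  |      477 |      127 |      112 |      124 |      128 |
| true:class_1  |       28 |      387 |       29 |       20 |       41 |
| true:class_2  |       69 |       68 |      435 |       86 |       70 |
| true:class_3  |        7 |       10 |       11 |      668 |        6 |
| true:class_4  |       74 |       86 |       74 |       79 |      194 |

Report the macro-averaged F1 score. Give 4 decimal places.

0.6149

Per-class F1 score (2·TP/(2·TP+FP+FN)):
  class_0: TP=477, FP=28+69+7+74=178, FN=127+112+124+128=491 → 954/1623 = 0.58780
  class_1: TP=387, FP=127+68+10+86=291, FN=28+29+20+41=118 → 774/1183 = 0.65427
  class_2: TP=435, FP=112+29+11+74=226, FN=69+68+86+70=293 → 870/1389 = 0.62635
  class_3: TP=668, FP=124+20+86+79=309, FN=7+10+11+6=34 → 1336/1679 = 0.79571
  class_4: TP=194, FP=128+41+70+6=245, FN=74+86+74+79=313 → 388/946 = 0.41015
Macro-F1 score = mean = (0.58780 + 0.65427 + 0.62635 + 0.79571 + 0.41015) / 5 = 0.6149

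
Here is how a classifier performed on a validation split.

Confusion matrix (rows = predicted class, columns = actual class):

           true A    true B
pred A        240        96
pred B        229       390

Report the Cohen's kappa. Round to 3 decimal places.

Observed agreement pₒ = trace/N = 630/955 = 0.6597
Expected agreement pₑ = Σ (rowᵢ·colᵢ)/N² = (469·336 + 486·619)/955² = 0.5026
κ = (pₒ − pₑ)/(1 − pₑ) = (0.6597 − 0.5026)/(1 − 0.5026) = 0.316

0.316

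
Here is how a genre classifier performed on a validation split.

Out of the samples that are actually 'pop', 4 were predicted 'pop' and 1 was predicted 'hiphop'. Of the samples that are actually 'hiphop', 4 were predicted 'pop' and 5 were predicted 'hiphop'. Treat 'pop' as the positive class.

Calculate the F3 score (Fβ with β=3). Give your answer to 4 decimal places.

Fβ = (1+β²)·TP / ((1+β²)·TP + β²·FN + FP), with β²=9
= 10·4 / (10·4 + 9·1 + 4) = 0.7547

0.7547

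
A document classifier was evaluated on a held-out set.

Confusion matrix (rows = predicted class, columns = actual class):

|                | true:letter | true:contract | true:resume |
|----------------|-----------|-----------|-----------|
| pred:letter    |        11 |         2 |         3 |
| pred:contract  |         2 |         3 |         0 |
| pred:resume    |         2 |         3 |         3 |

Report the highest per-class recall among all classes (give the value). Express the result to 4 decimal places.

0.7333

Per-class recall (TP/(TP+FN)):
  letter: TP=11, FN=2+2=4 → 11/15 = 0.73333
  contract: TP=3, FN=2+3=5 → 3/8 = 0.37500
  resume: TP=3, FN=3+0=3 → 3/6 = 0.50000
Highest is class 'letter' with recall = 0.7333.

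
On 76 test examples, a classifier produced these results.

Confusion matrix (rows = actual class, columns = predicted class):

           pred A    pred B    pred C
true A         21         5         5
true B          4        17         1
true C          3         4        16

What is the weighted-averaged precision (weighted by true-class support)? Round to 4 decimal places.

Per-class precision (TP/(TP+FP)):
  A: TP=21, FP=4+3=7 → 21/28 = 0.75000
  B: TP=17, FP=5+4=9 → 17/26 = 0.65385
  C: TP=16, FP=5+1=6 → 16/22 = 0.72727
Weighted-precision = Σ (supportᵢ/N)·precisionᵢ with N=76: (31/76)·0.75000 + (22/76)·0.65385 + (23/76)·0.72727 = 0.7153

0.7153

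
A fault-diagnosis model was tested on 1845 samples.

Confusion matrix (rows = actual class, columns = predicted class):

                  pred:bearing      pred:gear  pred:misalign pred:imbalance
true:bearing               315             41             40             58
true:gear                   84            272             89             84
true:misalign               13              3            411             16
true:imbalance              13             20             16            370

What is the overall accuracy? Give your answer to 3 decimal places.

Accuracy = trace / total = (315+272+411+370=1368) / 1845 = 1368/1845 = 0.741

0.741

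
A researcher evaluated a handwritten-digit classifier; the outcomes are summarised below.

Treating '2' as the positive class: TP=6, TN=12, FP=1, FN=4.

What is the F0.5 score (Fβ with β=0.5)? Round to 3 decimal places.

Fβ = (1+β²)·TP / ((1+β²)·TP + β²·FN + FP), with β²=1/4
= 1.25·6 / (1.25·6 + 0.25·4 + 1) = 0.789

0.789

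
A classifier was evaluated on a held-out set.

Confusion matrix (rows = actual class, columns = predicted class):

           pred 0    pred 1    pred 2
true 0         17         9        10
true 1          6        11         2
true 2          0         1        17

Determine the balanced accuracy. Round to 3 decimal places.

Balanced accuracy = mean of per-class recall.
  0: recall = 17/36 = 0.4722
  1: recall = 11/19 = 0.5789
  2: recall = 17/18 = 0.9444
Mean = (0.4722 + 0.5789 + 0.9444) / 3 = 0.665

0.665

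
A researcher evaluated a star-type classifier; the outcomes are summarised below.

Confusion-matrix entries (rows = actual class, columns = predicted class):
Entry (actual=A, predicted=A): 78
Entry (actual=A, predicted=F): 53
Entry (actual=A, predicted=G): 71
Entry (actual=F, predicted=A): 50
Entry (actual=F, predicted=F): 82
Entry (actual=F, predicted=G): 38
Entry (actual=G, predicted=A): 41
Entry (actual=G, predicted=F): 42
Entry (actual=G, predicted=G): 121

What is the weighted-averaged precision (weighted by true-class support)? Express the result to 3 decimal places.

0.485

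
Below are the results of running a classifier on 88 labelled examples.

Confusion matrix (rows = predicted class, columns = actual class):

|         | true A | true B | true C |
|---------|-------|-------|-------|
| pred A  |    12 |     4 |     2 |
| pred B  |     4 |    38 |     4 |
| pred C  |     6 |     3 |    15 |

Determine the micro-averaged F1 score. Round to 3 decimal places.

Micro-averaging pools counts across classes: ΣTP=65, ΣFP=23, ΣFN=23.
Micro-F1 score = 2·TP/(2·TP+FP+FN) on pooled counts = 0.739 (equals overall accuracy in single-label multiclass).

0.739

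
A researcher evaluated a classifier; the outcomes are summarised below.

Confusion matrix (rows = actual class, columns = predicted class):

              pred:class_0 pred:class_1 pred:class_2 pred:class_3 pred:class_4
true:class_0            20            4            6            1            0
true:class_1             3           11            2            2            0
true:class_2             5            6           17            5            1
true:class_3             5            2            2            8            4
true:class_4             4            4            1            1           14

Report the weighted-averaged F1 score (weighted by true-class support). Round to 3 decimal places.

0.548

Per-class F1 score (2·TP/(2·TP+FP+FN)):
  class_0: TP=20, FP=3+5+5+4=17, FN=4+6+1+0=11 → 40/68 = 0.5882
  class_1: TP=11, FP=4+6+2+4=16, FN=3+2+2+0=7 → 22/45 = 0.4889
  class_2: TP=17, FP=6+2+2+1=11, FN=5+6+5+1=17 → 34/62 = 0.5484
  class_3: TP=8, FP=1+2+5+1=9, FN=5+2+2+4=13 → 16/38 = 0.4211
  class_4: TP=14, FP=0+0+1+4=5, FN=4+4+1+1=10 → 28/43 = 0.6512
Weighted-F1 score = Σ (supportᵢ/N)·F1 scoreᵢ with N=128: (31/128)·0.5882 + (18/128)·0.4889 + (34/128)·0.5484 + (21/128)·0.4211 + (24/128)·0.6512 = 0.548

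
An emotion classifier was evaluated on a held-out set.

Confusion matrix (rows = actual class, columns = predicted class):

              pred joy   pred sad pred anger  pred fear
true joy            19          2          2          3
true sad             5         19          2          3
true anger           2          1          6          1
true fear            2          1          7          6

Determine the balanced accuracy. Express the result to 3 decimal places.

0.590

Balanced accuracy = mean of per-class recall.
  joy: recall = 19/26 = 0.7308
  sad: recall = 19/29 = 0.6552
  anger: recall = 6/10 = 0.6000
  fear: recall = 6/16 = 0.3750
Mean = (0.7308 + 0.6552 + 0.6000 + 0.3750) / 4 = 0.590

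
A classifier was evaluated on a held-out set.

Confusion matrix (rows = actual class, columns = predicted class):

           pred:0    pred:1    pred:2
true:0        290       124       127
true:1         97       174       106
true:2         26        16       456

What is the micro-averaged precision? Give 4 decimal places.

0.6497

Micro-averaging pools counts across classes: ΣTP=920, ΣFP=496, ΣFN=496.
Micro-precision = TP/(TP+FP) on pooled counts = 0.6497 (equals overall accuracy in single-label multiclass).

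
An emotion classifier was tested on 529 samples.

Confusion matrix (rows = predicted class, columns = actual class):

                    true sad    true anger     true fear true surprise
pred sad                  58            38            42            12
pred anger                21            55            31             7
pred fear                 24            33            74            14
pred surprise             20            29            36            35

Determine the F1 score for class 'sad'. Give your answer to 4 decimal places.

0.4249

F1 score = 2·TP/(2·TP+FP+FN).
sad: TP=58, FP=38+42+12=92, FN=21+24+20=65 → 116/273 = 0.42491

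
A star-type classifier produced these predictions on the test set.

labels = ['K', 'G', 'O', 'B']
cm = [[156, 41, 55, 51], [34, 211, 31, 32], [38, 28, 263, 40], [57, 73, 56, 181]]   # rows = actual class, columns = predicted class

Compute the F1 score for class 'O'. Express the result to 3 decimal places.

F1 score = 2·TP/(2·TP+FP+FN).
O: TP=263, FP=55+31+56=142, FN=38+28+40=106 → 526/774 = 0.6796

0.680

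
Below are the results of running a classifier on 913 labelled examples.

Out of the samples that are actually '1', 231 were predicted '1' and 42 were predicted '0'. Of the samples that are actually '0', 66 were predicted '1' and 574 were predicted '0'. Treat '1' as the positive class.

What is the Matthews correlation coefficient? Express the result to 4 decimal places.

0.7261

MCC = (TP·TN − FP·FN) / √((TP+FP)(TP+FN)(TN+FP)(TN+FN))
Numerator = 231·574 − 66·42 = 129822
Denominator = √(297·273·640·616) = √31965373440 = 178788.6278
MCC = 129822 / 178788.6278 = 0.7261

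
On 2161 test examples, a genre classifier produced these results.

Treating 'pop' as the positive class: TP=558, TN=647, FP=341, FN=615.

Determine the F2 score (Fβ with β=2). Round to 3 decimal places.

Fβ = (1+β²)·TP / ((1+β²)·TP + β²·FN + FP), with β²=4
= 5·558 / (5·558 + 4·615 + 341) = 0.499

0.499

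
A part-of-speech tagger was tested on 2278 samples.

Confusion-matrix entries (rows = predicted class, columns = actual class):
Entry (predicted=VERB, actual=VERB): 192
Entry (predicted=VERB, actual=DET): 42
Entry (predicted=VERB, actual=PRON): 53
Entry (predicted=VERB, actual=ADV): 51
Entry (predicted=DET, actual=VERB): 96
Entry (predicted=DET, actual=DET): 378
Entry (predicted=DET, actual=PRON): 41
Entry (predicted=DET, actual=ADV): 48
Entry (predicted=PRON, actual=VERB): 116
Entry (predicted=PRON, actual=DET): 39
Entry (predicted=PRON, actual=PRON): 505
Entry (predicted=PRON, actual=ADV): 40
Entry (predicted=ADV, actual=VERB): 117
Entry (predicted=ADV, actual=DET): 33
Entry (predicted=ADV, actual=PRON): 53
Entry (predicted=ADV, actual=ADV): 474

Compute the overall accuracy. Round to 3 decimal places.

Accuracy = trace / total = (192+378+505+474=1549) / 2278 = 1549/2278 = 0.680

0.680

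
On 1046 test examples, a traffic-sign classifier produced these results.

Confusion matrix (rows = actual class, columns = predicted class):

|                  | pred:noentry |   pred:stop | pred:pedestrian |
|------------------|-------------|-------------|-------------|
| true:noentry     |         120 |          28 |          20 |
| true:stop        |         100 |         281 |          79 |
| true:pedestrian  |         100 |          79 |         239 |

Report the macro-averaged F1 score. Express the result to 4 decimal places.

Per-class F1 score (2·TP/(2·TP+FP+FN)):
  noentry: TP=120, FP=100+100=200, FN=28+20=48 → 240/488 = 0.49180
  stop: TP=281, FP=28+79=107, FN=100+79=179 → 562/848 = 0.66274
  pedestrian: TP=239, FP=20+79=99, FN=100+79=179 → 478/756 = 0.63228
Macro-F1 score = mean = (0.49180 + 0.66274 + 0.63228) / 3 = 0.5956

0.5956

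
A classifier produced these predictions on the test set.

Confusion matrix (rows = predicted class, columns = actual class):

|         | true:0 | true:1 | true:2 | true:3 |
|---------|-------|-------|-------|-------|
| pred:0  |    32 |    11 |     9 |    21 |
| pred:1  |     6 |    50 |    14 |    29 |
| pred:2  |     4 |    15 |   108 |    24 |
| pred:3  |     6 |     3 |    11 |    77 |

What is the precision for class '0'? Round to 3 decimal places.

0.438

Treat '0' as positive and all other classes as negative.
precision = TP/(TP+FP).
0: TP=32, FP=11+9+21=41 → 32/73 = 0.4384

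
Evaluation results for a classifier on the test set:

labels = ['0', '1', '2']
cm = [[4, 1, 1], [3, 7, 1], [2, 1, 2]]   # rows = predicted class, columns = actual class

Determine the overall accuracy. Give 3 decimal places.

Accuracy = trace / total = (4+7+2=13) / 22 = 13/22 = 0.591

0.591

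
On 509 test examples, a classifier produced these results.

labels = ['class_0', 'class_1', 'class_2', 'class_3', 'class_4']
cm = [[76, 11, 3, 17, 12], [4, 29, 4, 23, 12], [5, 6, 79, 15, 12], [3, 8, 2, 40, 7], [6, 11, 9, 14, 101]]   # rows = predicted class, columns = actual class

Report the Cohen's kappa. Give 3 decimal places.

Observed agreement pₒ = trace/N = 325/509 = 0.6385
Expected agreement pₑ = Σ (rowᵢ·colᵢ)/N² = (94·119 + 65·72 + 97·117 + 109·60 + 144·141)/509² = 0.2087
κ = (pₒ − pₑ)/(1 − pₑ) = (0.6385 − 0.2087)/(1 − 0.2087) = 0.543

0.543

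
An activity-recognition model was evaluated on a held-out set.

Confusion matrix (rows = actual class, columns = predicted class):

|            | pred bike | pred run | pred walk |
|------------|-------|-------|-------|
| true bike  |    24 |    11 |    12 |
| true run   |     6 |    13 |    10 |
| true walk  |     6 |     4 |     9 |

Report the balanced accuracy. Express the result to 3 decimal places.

Balanced accuracy = mean of per-class recall.
  bike: recall = 24/47 = 0.5106
  run: recall = 13/29 = 0.4483
  walk: recall = 9/19 = 0.4737
Mean = (0.5106 + 0.4483 + 0.4737) / 3 = 0.478

0.478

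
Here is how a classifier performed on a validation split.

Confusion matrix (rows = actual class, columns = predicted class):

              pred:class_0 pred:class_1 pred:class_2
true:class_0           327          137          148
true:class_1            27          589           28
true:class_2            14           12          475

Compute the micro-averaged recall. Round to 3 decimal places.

Micro-averaging pools counts across classes: ΣTP=1391, ΣFP=366, ΣFN=366.
Micro-recall = TP/(TP+FN) on pooled counts = 0.792 (equals overall accuracy in single-label multiclass).

0.792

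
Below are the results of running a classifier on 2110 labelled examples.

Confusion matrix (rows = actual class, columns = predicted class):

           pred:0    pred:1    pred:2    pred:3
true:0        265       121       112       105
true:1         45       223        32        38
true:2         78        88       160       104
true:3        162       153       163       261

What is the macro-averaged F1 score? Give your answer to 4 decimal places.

Per-class F1 score (2·TP/(2·TP+FP+FN)):
  0: TP=265, FP=45+78+162=285, FN=121+112+105=338 → 530/1153 = 0.45967
  1: TP=223, FP=121+88+153=362, FN=45+32+38=115 → 446/923 = 0.48321
  2: TP=160, FP=112+32+163=307, FN=78+88+104=270 → 320/897 = 0.35674
  3: TP=261, FP=105+38+104=247, FN=162+153+163=478 → 522/1247 = 0.41860
Macro-F1 score = mean = (0.45967 + 0.48321 + 0.35674 + 0.41860) / 4 = 0.4296

0.4296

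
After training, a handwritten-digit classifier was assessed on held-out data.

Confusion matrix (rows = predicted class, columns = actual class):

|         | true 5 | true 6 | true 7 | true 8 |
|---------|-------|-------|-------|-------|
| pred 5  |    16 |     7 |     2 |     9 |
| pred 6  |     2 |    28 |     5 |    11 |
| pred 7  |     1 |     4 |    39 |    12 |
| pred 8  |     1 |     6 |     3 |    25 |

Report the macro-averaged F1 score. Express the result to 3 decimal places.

0.624

Per-class F1 score (2·TP/(2·TP+FP+FN)):
  5: TP=16, FP=7+2+9=18, FN=2+1+1=4 → 32/54 = 0.5926
  6: TP=28, FP=2+5+11=18, FN=7+4+6=17 → 56/91 = 0.6154
  7: TP=39, FP=1+4+12=17, FN=2+5+3=10 → 78/105 = 0.7429
  8: TP=25, FP=1+6+3=10, FN=9+11+12=32 → 50/92 = 0.5435
Macro-F1 score = mean = (0.5926 + 0.6154 + 0.7429 + 0.5435) / 4 = 0.624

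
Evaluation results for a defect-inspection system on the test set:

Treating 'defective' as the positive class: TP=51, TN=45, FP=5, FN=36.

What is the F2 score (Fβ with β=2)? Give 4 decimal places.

0.6312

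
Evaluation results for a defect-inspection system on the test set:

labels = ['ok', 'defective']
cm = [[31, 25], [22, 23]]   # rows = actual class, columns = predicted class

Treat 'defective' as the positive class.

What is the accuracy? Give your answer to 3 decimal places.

0.535

Accuracy = (TP+TN)/N = (23+31)/101 = 0.535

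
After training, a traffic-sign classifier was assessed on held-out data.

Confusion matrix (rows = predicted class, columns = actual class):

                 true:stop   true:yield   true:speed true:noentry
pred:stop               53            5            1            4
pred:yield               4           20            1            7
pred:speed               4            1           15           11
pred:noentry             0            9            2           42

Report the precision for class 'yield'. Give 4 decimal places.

0.6250

precision = TP/(TP+FP).
yield: TP=20, FP=4+1+7=12 → 20/32 = 0.62500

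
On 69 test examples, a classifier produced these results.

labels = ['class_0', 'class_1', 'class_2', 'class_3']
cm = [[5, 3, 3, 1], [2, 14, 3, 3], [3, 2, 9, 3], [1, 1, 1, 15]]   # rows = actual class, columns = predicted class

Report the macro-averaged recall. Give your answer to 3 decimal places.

0.604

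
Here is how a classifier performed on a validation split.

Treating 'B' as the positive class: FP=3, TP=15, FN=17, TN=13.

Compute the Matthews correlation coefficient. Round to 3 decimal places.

MCC = (TP·TN − FP·FN) / √((TP+FP)(TP+FN)(TN+FP)(TN+FN))
Numerator = 15·13 − 3·17 = 144
Denominator = √(18·32·16·30) = √276480 = 525.8137
MCC = 144 / 525.8137 = 0.274

0.274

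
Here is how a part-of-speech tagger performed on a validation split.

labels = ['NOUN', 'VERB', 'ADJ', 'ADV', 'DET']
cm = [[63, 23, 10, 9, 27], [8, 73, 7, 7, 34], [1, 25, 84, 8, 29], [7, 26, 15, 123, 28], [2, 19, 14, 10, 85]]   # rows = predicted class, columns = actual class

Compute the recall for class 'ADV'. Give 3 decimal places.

Treat 'ADV' as positive and all other classes as negative.
recall = TP/(TP+FN).
ADV: TP=123, FN=9+7+8+10=34 → 123/157 = 0.7834

0.783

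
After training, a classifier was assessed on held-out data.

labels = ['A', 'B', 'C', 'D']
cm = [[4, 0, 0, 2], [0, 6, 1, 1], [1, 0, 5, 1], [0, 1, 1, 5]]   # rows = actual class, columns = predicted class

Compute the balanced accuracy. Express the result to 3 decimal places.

0.711

Balanced accuracy = mean of per-class recall.
  A: recall = 4/6 = 0.6667
  B: recall = 6/8 = 0.7500
  C: recall = 5/7 = 0.7143
  D: recall = 5/7 = 0.7143
Mean = (0.6667 + 0.7500 + 0.7143 + 0.7143) / 4 = 0.711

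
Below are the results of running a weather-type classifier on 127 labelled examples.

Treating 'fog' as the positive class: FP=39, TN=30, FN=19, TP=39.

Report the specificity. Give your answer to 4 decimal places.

0.4348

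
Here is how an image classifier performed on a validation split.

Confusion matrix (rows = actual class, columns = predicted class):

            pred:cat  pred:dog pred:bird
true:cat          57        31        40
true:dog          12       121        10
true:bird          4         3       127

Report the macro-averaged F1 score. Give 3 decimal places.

0.732

Per-class F1 score (2·TP/(2·TP+FP+FN)):
  cat: TP=57, FP=12+4=16, FN=31+40=71 → 114/201 = 0.5672
  dog: TP=121, FP=31+3=34, FN=12+10=22 → 242/298 = 0.8121
  bird: TP=127, FP=40+10=50, FN=4+3=7 → 254/311 = 0.8167
Macro-F1 score = mean = (0.5672 + 0.8121 + 0.8167) / 3 = 0.732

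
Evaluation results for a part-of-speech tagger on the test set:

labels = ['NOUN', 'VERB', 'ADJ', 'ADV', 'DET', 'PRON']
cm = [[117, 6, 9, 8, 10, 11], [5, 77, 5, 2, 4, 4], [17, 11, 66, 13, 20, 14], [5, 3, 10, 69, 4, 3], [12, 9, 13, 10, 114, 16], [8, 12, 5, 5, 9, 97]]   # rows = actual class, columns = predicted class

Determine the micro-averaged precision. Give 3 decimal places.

Micro-averaging pools counts across classes: ΣTP=540, ΣFP=263, ΣFN=263.
Micro-precision = TP/(TP+FP) on pooled counts = 0.672 (equals overall accuracy in single-label multiclass).

0.672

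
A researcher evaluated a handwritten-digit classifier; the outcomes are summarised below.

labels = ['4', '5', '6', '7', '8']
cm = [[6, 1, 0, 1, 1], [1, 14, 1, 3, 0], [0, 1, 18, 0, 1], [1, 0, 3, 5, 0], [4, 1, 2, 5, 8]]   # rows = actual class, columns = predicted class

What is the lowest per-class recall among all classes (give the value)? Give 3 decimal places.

0.400

Per-class recall (TP/(TP+FN)):
  4: TP=6, FN=1+0+1+1=3 → 6/9 = 0.6667
  5: TP=14, FN=1+1+3+0=5 → 14/19 = 0.7368
  6: TP=18, FN=0+1+0+1=2 → 18/20 = 0.9000
  7: TP=5, FN=1+0+3+0=4 → 5/9 = 0.5556
  8: TP=8, FN=4+1+2+5=12 → 8/20 = 0.4000
Lowest is class '8' with recall = 0.400.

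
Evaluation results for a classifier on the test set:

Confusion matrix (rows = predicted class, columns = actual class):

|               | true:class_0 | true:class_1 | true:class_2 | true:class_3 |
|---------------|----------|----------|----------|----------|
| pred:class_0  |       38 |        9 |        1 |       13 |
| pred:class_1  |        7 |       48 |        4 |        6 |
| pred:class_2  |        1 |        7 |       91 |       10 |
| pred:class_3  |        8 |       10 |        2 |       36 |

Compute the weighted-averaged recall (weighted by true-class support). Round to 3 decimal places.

Per-class recall (TP/(TP+FN)):
  class_0: TP=38, FN=7+1+8=16 → 38/54 = 0.7037
  class_1: TP=48, FN=9+7+10=26 → 48/74 = 0.6486
  class_2: TP=91, FN=1+4+2=7 → 91/98 = 0.9286
  class_3: TP=36, FN=13+6+10=29 → 36/65 = 0.5538
Weighted-recall = Σ (supportᵢ/N)·recallᵢ with N=291: (54/291)·0.7037 + (74/291)·0.6486 + (98/291)·0.9286 + (65/291)·0.5538 = 0.732

0.732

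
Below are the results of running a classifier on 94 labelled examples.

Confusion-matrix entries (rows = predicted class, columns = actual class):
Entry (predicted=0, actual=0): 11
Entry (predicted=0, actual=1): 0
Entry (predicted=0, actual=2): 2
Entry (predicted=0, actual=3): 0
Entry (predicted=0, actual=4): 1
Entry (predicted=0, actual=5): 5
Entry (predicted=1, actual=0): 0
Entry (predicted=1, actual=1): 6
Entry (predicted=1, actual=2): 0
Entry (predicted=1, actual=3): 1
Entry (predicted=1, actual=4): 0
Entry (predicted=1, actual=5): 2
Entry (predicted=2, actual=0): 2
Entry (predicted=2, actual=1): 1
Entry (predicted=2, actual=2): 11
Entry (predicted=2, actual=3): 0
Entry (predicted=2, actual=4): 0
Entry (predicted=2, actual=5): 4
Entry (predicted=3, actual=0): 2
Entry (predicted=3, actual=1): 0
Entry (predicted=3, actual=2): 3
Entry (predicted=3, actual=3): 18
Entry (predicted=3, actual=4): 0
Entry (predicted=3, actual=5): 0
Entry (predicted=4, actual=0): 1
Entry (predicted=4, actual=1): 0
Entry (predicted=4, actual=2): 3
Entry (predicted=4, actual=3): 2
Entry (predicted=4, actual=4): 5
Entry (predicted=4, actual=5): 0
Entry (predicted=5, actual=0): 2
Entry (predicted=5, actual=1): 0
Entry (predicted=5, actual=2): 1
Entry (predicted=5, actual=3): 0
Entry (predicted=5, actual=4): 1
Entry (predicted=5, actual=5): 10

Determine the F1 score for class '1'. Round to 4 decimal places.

0.7500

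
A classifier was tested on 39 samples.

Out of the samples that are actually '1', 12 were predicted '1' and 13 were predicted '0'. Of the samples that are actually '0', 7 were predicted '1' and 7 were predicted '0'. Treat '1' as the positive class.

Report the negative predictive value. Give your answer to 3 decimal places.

0.350

NPV = TN/(TN+FN) = 7/(7+13) = 0.350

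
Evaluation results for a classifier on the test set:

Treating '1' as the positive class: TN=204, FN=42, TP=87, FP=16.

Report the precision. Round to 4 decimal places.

Precision = TP/(TP+FP) = 87/(87+16) = 87/103 = 0.8447

0.8447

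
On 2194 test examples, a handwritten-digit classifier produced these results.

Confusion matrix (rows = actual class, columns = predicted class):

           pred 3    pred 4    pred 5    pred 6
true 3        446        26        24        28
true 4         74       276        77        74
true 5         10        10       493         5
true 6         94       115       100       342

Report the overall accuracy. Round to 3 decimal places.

0.710

Accuracy = trace / total = (446+276+493+342=1557) / 2194 = 1557/2194 = 0.710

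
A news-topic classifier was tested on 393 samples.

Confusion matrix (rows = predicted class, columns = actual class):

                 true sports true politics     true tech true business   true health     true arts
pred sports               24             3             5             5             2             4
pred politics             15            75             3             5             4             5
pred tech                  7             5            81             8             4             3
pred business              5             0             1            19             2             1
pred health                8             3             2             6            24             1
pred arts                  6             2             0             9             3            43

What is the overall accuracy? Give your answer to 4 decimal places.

0.6768

Accuracy = trace / total = (24+75+81+19+24+43=266) / 393 = 266/393 = 0.6768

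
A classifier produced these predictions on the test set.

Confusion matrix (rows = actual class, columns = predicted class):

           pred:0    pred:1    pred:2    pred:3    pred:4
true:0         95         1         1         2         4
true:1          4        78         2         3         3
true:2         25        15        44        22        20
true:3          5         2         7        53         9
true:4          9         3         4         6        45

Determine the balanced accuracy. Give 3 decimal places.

0.701

Balanced accuracy = mean of per-class recall.
  0: recall = 95/103 = 0.9223
  1: recall = 78/90 = 0.8667
  2: recall = 44/126 = 0.3492
  3: recall = 53/76 = 0.6974
  4: recall = 45/67 = 0.6716
Mean = (0.9223 + 0.8667 + 0.3492 + 0.6974 + 0.6716) / 5 = 0.701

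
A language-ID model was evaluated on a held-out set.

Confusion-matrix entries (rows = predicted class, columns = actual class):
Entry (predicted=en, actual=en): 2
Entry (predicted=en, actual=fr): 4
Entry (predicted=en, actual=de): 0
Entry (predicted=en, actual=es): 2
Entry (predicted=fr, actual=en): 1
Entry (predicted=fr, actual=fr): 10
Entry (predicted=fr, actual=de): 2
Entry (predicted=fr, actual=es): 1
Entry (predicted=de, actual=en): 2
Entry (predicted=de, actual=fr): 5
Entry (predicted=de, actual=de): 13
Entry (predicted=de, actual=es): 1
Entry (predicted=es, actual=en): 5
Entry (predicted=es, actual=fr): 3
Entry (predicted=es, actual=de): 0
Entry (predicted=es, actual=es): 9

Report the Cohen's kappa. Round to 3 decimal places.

0.417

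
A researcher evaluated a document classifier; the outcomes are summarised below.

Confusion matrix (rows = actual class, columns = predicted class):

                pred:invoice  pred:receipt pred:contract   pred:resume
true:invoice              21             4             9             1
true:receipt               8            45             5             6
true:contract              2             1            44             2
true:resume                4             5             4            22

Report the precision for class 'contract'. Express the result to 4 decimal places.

precision = TP/(TP+FP).
contract: TP=44, FP=9+5+4=18 → 44/62 = 0.70968

0.7097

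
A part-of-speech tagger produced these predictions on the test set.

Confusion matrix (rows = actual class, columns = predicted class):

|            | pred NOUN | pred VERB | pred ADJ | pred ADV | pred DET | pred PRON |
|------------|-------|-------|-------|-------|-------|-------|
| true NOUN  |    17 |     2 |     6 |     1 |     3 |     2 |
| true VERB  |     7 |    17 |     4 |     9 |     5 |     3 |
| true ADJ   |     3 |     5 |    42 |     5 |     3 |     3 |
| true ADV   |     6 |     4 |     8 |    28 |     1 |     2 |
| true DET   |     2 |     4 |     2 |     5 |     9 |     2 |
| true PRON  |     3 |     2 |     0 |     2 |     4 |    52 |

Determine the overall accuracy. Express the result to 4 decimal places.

0.6044

Accuracy = trace / total = (17+17+42+28+9+52=165) / 273 = 165/273 = 0.6044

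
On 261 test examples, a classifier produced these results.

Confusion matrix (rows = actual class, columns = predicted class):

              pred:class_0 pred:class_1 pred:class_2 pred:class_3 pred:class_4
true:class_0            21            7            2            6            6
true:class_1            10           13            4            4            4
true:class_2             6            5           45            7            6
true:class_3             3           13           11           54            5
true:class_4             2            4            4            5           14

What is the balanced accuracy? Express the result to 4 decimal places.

0.5269

Balanced accuracy = mean of per-class recall.
  class_0: recall = 21/42 = 0.50000
  class_1: recall = 13/35 = 0.37143
  class_2: recall = 45/69 = 0.65217
  class_3: recall = 54/86 = 0.62791
  class_4: recall = 14/29 = 0.48276
Mean = (0.50000 + 0.37143 + 0.65217 + 0.62791 + 0.48276) / 5 = 0.5269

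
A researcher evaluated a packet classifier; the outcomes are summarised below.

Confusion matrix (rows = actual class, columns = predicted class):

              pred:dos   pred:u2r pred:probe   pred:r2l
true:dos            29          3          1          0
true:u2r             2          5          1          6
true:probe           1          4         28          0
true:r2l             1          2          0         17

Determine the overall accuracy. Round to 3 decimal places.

0.790

Accuracy = trace / total = (29+5+28+17=79) / 100 = 79/100 = 0.790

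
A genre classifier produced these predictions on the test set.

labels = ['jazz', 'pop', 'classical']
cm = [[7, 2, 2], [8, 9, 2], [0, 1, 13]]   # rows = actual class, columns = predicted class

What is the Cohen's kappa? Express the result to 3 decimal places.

0.494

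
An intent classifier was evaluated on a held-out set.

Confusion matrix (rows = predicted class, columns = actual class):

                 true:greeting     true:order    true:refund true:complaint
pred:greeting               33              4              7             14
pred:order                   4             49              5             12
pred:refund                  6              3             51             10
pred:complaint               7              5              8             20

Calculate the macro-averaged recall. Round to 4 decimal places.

Per-class recall (TP/(TP+FN)):
  greeting: TP=33, FN=4+6+7=17 → 33/50 = 0.66000
  order: TP=49, FN=4+3+5=12 → 49/61 = 0.80328
  refund: TP=51, FN=7+5+8=20 → 51/71 = 0.71831
  complaint: TP=20, FN=14+12+10=36 → 20/56 = 0.35714
Macro-recall = mean = (0.66000 + 0.80328 + 0.71831 + 0.35714) / 4 = 0.6347

0.6347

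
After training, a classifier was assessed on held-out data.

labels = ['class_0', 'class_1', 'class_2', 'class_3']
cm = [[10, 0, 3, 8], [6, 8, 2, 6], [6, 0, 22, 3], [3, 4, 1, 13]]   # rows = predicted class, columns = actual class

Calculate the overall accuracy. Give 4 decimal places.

0.5579

Accuracy = trace / total = (10+8+22+13=53) / 95 = 53/95 = 0.5579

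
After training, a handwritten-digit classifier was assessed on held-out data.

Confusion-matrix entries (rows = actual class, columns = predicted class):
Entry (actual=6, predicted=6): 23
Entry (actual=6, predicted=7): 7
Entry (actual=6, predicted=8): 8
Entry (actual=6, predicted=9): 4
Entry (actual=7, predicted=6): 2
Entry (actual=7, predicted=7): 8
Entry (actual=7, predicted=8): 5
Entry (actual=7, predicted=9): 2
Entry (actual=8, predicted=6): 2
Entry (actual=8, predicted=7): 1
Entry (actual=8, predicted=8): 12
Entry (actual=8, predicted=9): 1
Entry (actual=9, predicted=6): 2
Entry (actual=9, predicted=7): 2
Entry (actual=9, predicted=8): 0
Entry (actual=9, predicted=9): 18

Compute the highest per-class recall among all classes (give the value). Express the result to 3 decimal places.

Per-class recall (TP/(TP+FN)):
  6: TP=23, FN=7+8+4=19 → 23/42 = 0.5476
  7: TP=8, FN=2+5+2=9 → 8/17 = 0.4706
  8: TP=12, FN=2+1+1=4 → 12/16 = 0.7500
  9: TP=18, FN=2+2+0=4 → 18/22 = 0.8182
Highest is class '9' with recall = 0.818.

0.818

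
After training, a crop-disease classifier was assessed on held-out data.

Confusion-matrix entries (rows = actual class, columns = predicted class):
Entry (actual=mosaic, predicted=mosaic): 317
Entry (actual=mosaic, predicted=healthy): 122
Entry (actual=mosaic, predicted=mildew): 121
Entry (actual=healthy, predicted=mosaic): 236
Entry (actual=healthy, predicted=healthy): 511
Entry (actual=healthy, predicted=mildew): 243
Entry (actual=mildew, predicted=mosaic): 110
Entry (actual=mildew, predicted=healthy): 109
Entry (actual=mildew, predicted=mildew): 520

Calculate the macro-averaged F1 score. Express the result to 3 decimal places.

Per-class F1 score (2·TP/(2·TP+FP+FN)):
  mosaic: TP=317, FP=236+110=346, FN=122+121=243 → 634/1223 = 0.5184
  healthy: TP=511, FP=122+109=231, FN=236+243=479 → 1022/1732 = 0.5901
  mildew: TP=520, FP=121+243=364, FN=110+109=219 → 1040/1623 = 0.6408
Macro-F1 score = mean = (0.5184 + 0.5901 + 0.6408) / 3 = 0.583

0.583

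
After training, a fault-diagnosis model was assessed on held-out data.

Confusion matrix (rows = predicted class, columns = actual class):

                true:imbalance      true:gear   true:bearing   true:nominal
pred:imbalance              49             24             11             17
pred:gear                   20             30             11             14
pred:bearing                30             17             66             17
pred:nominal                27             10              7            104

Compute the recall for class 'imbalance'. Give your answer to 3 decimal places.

recall = TP/(TP+FN).
imbalance: TP=49, FN=20+30+27=77 → 49/126 = 0.3889

0.389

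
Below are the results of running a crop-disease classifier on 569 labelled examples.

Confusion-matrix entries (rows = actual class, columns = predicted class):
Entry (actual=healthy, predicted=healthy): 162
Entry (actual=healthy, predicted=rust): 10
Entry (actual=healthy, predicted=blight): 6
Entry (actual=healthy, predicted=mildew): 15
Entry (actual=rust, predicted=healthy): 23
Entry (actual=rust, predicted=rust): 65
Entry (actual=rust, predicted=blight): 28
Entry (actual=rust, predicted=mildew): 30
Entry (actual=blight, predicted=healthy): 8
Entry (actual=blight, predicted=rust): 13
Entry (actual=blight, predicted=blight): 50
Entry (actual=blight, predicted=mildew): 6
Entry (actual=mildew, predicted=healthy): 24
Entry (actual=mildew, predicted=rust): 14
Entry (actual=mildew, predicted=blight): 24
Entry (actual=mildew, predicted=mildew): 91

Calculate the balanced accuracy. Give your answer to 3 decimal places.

0.632

Balanced accuracy = mean of per-class recall.
  healthy: recall = 162/193 = 0.8394
  rust: recall = 65/146 = 0.4452
  blight: recall = 50/77 = 0.6494
  mildew: recall = 91/153 = 0.5948
Mean = (0.8394 + 0.4452 + 0.6494 + 0.5948) / 4 = 0.632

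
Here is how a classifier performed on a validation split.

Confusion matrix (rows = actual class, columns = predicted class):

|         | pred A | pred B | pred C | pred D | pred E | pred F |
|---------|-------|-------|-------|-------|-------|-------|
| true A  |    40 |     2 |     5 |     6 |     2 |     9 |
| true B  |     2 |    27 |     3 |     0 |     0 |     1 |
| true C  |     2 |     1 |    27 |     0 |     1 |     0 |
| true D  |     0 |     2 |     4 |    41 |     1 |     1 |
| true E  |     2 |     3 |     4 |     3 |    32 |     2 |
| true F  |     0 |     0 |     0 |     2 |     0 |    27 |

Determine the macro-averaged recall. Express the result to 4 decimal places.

Per-class recall (TP/(TP+FN)):
  A: TP=40, FN=2+5+6+2+9=24 → 40/64 = 0.62500
  B: TP=27, FN=2+3+0+0+1=6 → 27/33 = 0.81818
  C: TP=27, FN=2+1+0+1+0=4 → 27/31 = 0.87097
  D: TP=41, FN=0+2+4+1+1=8 → 41/49 = 0.83673
  E: TP=32, FN=2+3+4+3+2=14 → 32/46 = 0.69565
  F: TP=27, FN=0+0+0+2+0=2 → 27/29 = 0.93103
Macro-recall = mean = (0.62500 + 0.81818 + 0.87097 + 0.83673 + 0.69565 + 0.93103) / 6 = 0.7963

0.7963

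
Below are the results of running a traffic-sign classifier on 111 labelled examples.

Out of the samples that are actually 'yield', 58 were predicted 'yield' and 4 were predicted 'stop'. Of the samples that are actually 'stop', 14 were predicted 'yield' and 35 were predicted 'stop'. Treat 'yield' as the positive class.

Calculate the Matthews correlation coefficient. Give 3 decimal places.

0.676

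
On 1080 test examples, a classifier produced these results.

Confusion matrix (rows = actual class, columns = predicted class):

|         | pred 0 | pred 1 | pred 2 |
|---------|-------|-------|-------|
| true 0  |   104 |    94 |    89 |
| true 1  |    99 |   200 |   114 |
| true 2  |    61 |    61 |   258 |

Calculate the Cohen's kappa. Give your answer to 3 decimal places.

0.272

Observed agreement pₒ = trace/N = 562/1080 = 0.5204
Expected agreement pₑ = Σ (rowᵢ·colᵢ)/N² = (287·264 + 413·355 + 380·461)/1080² = 0.3408
κ = (pₒ − pₑ)/(1 − pₑ) = (0.5204 − 0.3408)/(1 − 0.3408) = 0.272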